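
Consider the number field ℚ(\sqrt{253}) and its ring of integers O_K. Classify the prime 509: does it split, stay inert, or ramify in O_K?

253 mod 4 = 1, hence disc K = 253 and O_K = ℤ[(1+√253)/2].
disc(K) = 253 is not divisible by 509; 509 is unramified.
Compute (253/509) via Euler: 253^((509-1)/2) mod 509 = 1, so (253/509) = 1.
(253/509) = 1, so 509 splits.

p splits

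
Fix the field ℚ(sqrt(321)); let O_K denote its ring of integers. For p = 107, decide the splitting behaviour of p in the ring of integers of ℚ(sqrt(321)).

Since 321 ≡ 1 mod 4, the ring of integers is ℤ[(1+√321)/2] with discriminant 321.
107 divides disc(K) = 321, so 107 ramifies.

ramified — (107) = 𝔭²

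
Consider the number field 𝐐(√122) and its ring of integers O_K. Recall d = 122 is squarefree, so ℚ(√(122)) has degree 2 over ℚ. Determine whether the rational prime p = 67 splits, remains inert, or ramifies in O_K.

d = 122 ≡ 2 (mod 4), so O_K = ℤ[√122] and disc(K) = 4d = 488.
67 ∤ 488, so 67 is unramified.
Euler's criterion: 122^33 mod 67 = 1. Thus (122|67) = 1.
d is a quadratic residue mod p, hence 67 splits in O_K.

splits completely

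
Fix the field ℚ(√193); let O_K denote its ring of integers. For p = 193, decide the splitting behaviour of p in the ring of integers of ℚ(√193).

ramifies in O_K

d = 193 ≡ 1 (mod 4), so O_K = ℤ[(1+√193)/2] and disc(K) = d = 193.
Ramification test: 193 | 193. The prime 193 ramifies in K.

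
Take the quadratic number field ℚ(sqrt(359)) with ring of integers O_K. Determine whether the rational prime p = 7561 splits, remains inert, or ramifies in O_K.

Since 359 ≢ 1 mod 4, the ring of integers is ℤ[√359] with discriminant 4·359 = 1436.
disc(K) = 1436 is not divisible by 7561; 7561 is unramified.
Compute (359/7561) via Euler: 359^((7561-1)/2) mod 7561 = 1, so (359/7561) = 1.
Legendre symbol 1 ⇒ 7561 is split.

splits completely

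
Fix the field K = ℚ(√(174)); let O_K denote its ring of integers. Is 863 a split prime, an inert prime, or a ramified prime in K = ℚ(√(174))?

splits completely

d = 174 ≡ 2 (mod 4), so O_K = ℤ[√174] and disc(K) = 4d = 696.
disc(K) = 696 is not divisible by 863; 863 is unramified.
Compute (174/863) via Euler: 174^((863-1)/2) mod 863 = 1, so (174/863) = 1.
Legendre symbol 1 ⇒ 863 is split.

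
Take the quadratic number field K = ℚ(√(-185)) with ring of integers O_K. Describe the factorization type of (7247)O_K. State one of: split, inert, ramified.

7247 remains inert

d = -185 ≡ 3 (mod 4), so O_K = ℤ[√-185] and disc(K) = 4d = -740.
Since gcd(7247, -740) = 1 the prime 7247 does not ramify.
(-185/7247) = 7062^3623 mod 7247 = 7246, giving Legendre symbol -1.
d is a non-residue mod p, hence 7247 remains inert in O_K.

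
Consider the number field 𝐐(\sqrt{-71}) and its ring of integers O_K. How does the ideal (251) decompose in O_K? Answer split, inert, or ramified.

251 splits in O_K

Since -71 ≡ 1 mod 4, the ring of integers is ℤ[(1+√-71)/2] with discriminant -71.
Since gcd(251, -71) = 1 the prime 251 does not ramify.
Compute (-71/251) via Euler: 180^((251-1)/2) mod 251 = 1, so (-71/251) = 1.
(-71/251) = 1, so 251 splits.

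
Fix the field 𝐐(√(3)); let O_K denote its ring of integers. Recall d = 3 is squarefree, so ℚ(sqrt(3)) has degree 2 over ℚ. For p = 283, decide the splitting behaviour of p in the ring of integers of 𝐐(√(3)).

3 mod 4 = 3, hence disc K = 4·3 = 12 and O_K = ℤ[√3].
disc(K) = 12 is not divisible by 283; 283 is unramified.
(3/283) = 3^141 mod 283 = 282, giving Legendre symbol -1.
(3/283) = -1, so 283 is inert.

p is inert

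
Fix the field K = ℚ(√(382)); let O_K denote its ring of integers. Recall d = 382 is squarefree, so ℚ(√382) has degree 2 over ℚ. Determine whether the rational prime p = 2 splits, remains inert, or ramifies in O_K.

ramified

d = 382 ≡ 2 (mod 4), so O_K = ℤ[√382] and disc(K) = 4d = 1528.
2 divides disc(K) = 1528, so 2 ramifies.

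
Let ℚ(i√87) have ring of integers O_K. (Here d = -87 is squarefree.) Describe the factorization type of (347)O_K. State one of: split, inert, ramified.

-87 mod 4 = 1, hence disc K = -87 and O_K = ℤ[(1+√-87)/2].
347 ∤ -87, so 347 is unramified.
Compute (-87/347) via Euler: 260^((347-1)/2) mod 347 = 346, so (-87/347) = -1.
(-87/347) = -1, so 347 is inert.

inert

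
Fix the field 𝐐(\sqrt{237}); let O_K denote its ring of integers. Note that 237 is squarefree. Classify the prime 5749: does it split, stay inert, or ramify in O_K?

237 mod 4 = 1, hence disc K = 237 and O_K = ℤ[(1+√237)/2].
5749 ∤ 237, so 5749 is unramified.
Legendre symbol by Euler's criterion: (237/5749) ≡ 237^2874 ≡ 5748 (mod 5749), i.e. (237/5749) = -1.
(237/5749) = -1, so 5749 is inert.

p is inert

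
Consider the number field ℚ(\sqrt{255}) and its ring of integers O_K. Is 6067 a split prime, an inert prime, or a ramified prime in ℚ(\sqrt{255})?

255 mod 4 = 3, hence disc K = 4·255 = 1020 and O_K = ℤ[√255].
Since gcd(6067, 1020) = 1 the prime 6067 does not ramify.
Legendre symbol by Euler's criterion: (255/6067) ≡ 255^3033 ≡ 1 (mod 6067), i.e. (255/6067) = 1.
d is a quadratic residue mod p, hence 6067 splits in O_K.

p splits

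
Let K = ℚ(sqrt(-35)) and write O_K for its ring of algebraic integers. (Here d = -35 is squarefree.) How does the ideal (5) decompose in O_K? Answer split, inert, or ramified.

ramifies in O_K

-35 mod 4 = 1, hence disc K = -35 and O_K = ℤ[(1+√-35)/2].
5 divides disc(K) = -35, so 5 ramifies.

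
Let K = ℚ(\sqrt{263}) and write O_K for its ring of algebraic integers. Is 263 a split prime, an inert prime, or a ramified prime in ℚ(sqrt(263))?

d = 263 ≡ 3 (mod 4), so O_K = ℤ[√263] and disc(K) = 4d = 1052.
Ramification test: 263 | 1052. The prime 263 ramifies in K.

ramifies in O_K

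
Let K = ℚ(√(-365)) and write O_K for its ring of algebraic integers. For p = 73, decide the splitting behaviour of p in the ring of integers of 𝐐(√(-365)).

ramified

d = -365 ≡ 3 (mod 4), so O_K = ℤ[√-365] and disc(K) = 4d = -1460.
73 divides disc(K) = -1460, so 73 ramifies.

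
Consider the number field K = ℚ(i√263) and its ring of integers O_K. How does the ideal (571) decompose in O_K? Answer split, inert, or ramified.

Since -263 ≡ 1 mod 4, the ring of integers is ℤ[(1+√-263)/2] with discriminant -263.
Since gcd(571, -263) = 1 the prime 571 does not ramify.
(-263/571) = 308^285 mod 571 = 570, giving Legendre symbol -1.
d is a non-residue mod p, hence 571 remains inert in O_K.

inert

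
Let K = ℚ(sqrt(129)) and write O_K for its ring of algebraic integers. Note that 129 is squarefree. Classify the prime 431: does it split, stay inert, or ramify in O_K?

d = 129 ≡ 1 (mod 4), so O_K = ℤ[(1+√129)/2] and disc(K) = d = 129.
431 ∤ 129, so 431 is unramified.
Legendre symbol by Euler's criterion: (129/431) ≡ 129^215 ≡ 430 (mod 431), i.e. (129/431) = -1.
d is a non-residue mod p, hence 431 remains inert in O_K.

inert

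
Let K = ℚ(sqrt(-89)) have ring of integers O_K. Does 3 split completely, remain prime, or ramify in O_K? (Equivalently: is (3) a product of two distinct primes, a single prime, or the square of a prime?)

3 splits in O_K

Since -89 ≢ 1 mod 4, the ring of integers is ℤ[√-89] with discriminant 4·(-89) = -356.
3 ∤ -356, so 3 is unramified.
Legendre symbol by Euler's criterion: (-89/3) ≡ (-89)^1 ≡ 1 (mod 3), i.e. (-89/3) = 1.
d is a quadratic residue mod p, hence 3 splits in O_K.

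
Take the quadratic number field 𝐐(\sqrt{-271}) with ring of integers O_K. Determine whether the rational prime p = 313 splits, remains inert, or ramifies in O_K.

inert — (313) stays prime in O_K

d = -271 ≡ 1 (mod 4), so O_K = ℤ[(1+√-271)/2] and disc(K) = d = -271.
313 ∤ -271, so 313 is unramified.
(-271/313) = 42^156 mod 313 = 312, giving Legendre symbol -1.
d is a non-residue mod p, hence 313 remains inert in O_K.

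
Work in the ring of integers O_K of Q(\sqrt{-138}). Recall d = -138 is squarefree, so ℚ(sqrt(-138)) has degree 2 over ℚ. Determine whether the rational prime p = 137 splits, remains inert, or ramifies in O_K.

p splits

d = -138 ≡ 2 (mod 4), so O_K = ℤ[√-138] and disc(K) = 4d = -552.
137 ∤ -552, so 137 is unramified.
Legendre symbol by Euler's criterion: (-138/137) ≡ (-138)^68 ≡ 1 (mod 137), i.e. (-138/137) = 1.
(-138/137) = 1, so 137 splits.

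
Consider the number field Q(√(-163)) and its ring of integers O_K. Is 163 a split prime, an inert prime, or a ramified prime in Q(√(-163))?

p ramifies

-163 mod 4 = 1, hence disc K = -163 and O_K = ℤ[(1+√-163)/2].
163 divides disc(K) = -163, so 163 ramifies.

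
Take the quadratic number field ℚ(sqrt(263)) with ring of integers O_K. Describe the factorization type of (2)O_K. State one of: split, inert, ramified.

d = 263 ≡ 3 (mod 4), so O_K = ℤ[√263] and disc(K) = 4d = 1052.
disc(K) = 1052 = 2·526, so p = 2 is ramified.

ramifies in O_K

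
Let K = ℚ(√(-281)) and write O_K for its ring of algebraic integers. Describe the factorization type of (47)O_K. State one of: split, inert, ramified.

Since -281 ≢ 1 mod 4, the ring of integers is ℤ[√-281] with discriminant 4·(-281) = -1124.
47 ∤ -1124, so 47 is unramified.
(-281/47) = 1^23 mod 47 = 1, giving Legendre symbol 1.
(-281/47) = 1, so 47 splits.

p splits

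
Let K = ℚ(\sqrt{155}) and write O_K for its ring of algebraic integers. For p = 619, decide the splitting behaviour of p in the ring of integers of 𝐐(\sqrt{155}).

155 mod 4 = 3, hence disc K = 4·155 = 620 and O_K = ℤ[√155].
619 ∤ 620, so 619 is unramified.
Compute (155/619) via Euler: 155^((619-1)/2) mod 619 = 1, so (155/619) = 1.
Legendre symbol 1 ⇒ 619 is split.

split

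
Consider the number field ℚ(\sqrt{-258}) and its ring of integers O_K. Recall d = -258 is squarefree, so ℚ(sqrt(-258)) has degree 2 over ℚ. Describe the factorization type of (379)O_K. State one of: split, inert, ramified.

d = -258 ≡ 2 (mod 4), so O_K = ℤ[√-258] and disc(K) = 4d = -1032.
Since gcd(379, -1032) = 1 the prime 379 does not ramify.
Euler's criterion: (-258)^189 mod 379 = 1. Thus (-258|379) = 1.
Legendre symbol 1 ⇒ 379 is split.

split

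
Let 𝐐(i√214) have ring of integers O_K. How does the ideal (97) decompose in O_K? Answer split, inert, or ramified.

p is inert

-214 mod 4 = 2, hence disc K = 4·(-214) = -856 and O_K = ℤ[√-214].
97 ∤ -856, so 97 is unramified.
(-214/97) = 77^48 mod 97 = 96, giving Legendre symbol -1.
d is a non-residue mod p, hence 97 remains inert in O_K.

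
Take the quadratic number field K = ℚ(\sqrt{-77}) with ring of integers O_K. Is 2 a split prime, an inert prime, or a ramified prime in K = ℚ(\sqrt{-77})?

d = -77 ≡ 3 (mod 4), so O_K = ℤ[√-77] and disc(K) = 4d = -308.
disc(K) = -308 = 2·(-154), so p = 2 is ramified.

2 is ramified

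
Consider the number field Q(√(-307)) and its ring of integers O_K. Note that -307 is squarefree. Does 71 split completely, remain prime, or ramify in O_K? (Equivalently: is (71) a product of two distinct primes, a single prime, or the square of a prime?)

71 splits in O_K

-307 mod 4 = 1, hence disc K = -307 and O_K = ℤ[(1+√-307)/2].
Since gcd(71, -307) = 1 the prime 71 does not ramify.
Euler's criterion: (-307)^35 mod 71 = 1. Thus (-307|71) = 1.
d is a quadratic residue mod p, hence 71 splits in O_K.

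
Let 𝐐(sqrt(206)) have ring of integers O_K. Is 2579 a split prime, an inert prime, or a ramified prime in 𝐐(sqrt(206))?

206 mod 4 = 2, hence disc K = 4·206 = 824 and O_K = ℤ[√206].
disc(K) = 824 is not divisible by 2579; 2579 is unramified.
Legendre symbol by Euler's criterion: (206/2579) ≡ 206^1289 ≡ 1 (mod 2579), i.e. (206/2579) = 1.
(206/2579) = 1, so 2579 splits.

split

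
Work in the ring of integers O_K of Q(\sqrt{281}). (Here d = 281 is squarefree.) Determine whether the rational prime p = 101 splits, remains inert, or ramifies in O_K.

281 mod 4 = 1, hence disc K = 281 and O_K = ℤ[(1+√281)/2].
Since gcd(101, 281) = 1 the prime 101 does not ramify.
(281/101) = 79^50 mod 101 = 1, giving Legendre symbol 1.
Legendre symbol 1 ⇒ 101 is split.

splits completely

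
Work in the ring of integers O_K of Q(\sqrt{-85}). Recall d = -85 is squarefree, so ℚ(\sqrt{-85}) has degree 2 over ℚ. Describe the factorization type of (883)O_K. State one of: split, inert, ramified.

Since -85 ≢ 1 mod 4, the ring of integers is ℤ[√-85] with discriminant 4·(-85) = -340.
disc(K) = -340 is not divisible by 883; 883 is unramified.
Legendre symbol by Euler's criterion: (-85/883) ≡ (-85)^441 ≡ 1 (mod 883), i.e. (-85/883) = 1.
d is a quadratic residue mod p, hence 883 splits in O_K.

splits completely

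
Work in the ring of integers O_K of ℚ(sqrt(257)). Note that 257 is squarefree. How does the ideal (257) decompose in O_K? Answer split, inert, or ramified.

ramifies in O_K

d = 257 ≡ 1 (mod 4), so O_K = ℤ[(1+√257)/2] and disc(K) = d = 257.
disc(K) = 257 = 257·1, so p = 257 is ramified.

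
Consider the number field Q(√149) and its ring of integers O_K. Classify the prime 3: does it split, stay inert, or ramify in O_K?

inert

Since 149 ≡ 1 mod 4, the ring of integers is ℤ[(1+√149)/2] with discriminant 149.
Since gcd(3, 149) = 1 the prime 3 does not ramify.
Euler's criterion: 149^1 mod 3 = 2. Thus (149|3) = -1.
d is a non-residue mod p, hence 3 remains inert in O_K.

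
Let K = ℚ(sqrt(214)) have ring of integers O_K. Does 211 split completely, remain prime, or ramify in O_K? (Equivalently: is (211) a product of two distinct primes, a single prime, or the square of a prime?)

inert

Since 214 ≢ 1 mod 4, the ring of integers is ℤ[√214] with discriminant 4·214 = 856.
211 ∤ 856, so 211 is unramified.
(214/211) = 3^105 mod 211 = 210, giving Legendre symbol -1.
Legendre symbol -1 ⇒ 211 is inert.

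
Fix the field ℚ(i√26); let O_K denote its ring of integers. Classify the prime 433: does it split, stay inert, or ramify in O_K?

Since -26 ≢ 1 mod 4, the ring of integers is ℤ[√-26] with discriminant 4·(-26) = -104.
disc(K) = -104 is not divisible by 433; 433 is unramified.
(-26/433) = 407^216 mod 433 = 1, giving Legendre symbol 1.
(-26/433) = 1, so 433 splits.

splits completely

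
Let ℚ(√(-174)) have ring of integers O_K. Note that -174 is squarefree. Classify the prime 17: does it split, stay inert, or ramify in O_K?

Since -174 ≢ 1 mod 4, the ring of integers is ℤ[√-174] with discriminant 4·(-174) = -696.
Since gcd(17, -696) = 1 the prime 17 does not ramify.
Legendre symbol by Euler's criterion: (-174/17) ≡ (-174)^8 ≡ 1 (mod 17), i.e. (-174/17) = 1.
(-174/17) = 1, so 17 splits.

splits completely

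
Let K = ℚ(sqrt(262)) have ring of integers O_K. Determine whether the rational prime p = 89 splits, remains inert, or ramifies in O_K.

split

Since 262 ≢ 1 mod 4, the ring of integers is ℤ[√262] with discriminant 4·262 = 1048.
disc(K) = 1048 is not divisible by 89; 89 is unramified.
(262/89) = 84^44 mod 89 = 1, giving Legendre symbol 1.
Legendre symbol 1 ⇒ 89 is split.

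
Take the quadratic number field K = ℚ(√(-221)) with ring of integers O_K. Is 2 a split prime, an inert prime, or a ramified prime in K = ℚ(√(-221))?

p ramifies

Since -221 ≢ 1 mod 4, the ring of integers is ℤ[√-221] with discriminant 4·(-221) = -884.
disc(K) = -884 = 2·(-442), so p = 2 is ramified.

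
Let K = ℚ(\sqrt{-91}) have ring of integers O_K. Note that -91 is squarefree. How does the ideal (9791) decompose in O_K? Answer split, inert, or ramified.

p splits

d = -91 ≡ 1 (mod 4), so O_K = ℤ[(1+√-91)/2] and disc(K) = d = -91.
disc(K) = -91 is not divisible by 9791; 9791 is unramified.
Compute (-91/9791) via Euler: 9700^((9791-1)/2) mod 9791 = 1, so (-91/9791) = 1.
(-91/9791) = 1, so 9791 splits.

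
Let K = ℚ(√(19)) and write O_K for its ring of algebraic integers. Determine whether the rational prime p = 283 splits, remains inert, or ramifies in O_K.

Since 19 ≢ 1 mod 4, the ring of integers is ℤ[√19] with discriminant 4·19 = 76.
disc(K) = 76 is not divisible by 283; 283 is unramified.
Compute (19/283) via Euler: 19^((283-1)/2) mod 283 = 282, so (19/283) = -1.
d is a non-residue mod p, hence 283 remains inert in O_K.

remains prime (inert)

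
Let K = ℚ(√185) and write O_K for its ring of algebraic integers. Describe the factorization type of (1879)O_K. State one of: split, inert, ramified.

1879 remains inert

d = 185 ≡ 1 (mod 4), so O_K = ℤ[(1+√185)/2] and disc(K) = d = 185.
1879 ∤ 185, so 1879 is unramified.
Euler's criterion: 185^939 mod 1879 = 1878. Thus (185|1879) = -1.
d is a non-residue mod p, hence 1879 remains inert in O_K.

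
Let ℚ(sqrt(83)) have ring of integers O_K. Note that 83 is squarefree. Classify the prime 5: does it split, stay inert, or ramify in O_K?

Since 83 ≢ 1 mod 4, the ring of integers is ℤ[√83] with discriminant 4·83 = 332.
disc(K) = 332 is not divisible by 5; 5 is unramified.
Euler's criterion: 83^2 mod 5 = 4. Thus (83|5) = -1.
(83/5) = -1, so 5 is inert.

5 remains inert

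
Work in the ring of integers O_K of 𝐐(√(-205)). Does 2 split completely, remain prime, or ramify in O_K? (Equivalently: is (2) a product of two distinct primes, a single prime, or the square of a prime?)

ramifies in O_K

Since -205 ≢ 1 mod 4, the ring of integers is ℤ[√-205] with discriminant 4·(-205) = -820.
2 divides disc(K) = -820, so 2 ramifies.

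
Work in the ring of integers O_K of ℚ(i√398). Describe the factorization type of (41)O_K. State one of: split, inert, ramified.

d = -398 ≡ 2 (mod 4), so O_K = ℤ[√-398] and disc(K) = 4d = -1592.
disc(K) = -1592 is not divisible by 41; 41 is unramified.
Compute (-398/41) via Euler: 12^((41-1)/2) mod 41 = 40, so (-398/41) = -1.
(-398/41) = -1, so 41 is inert.

p is inert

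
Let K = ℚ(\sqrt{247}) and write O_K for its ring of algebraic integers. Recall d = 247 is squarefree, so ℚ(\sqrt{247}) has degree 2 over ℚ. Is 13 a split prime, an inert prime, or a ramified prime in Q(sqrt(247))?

247 mod 4 = 3, hence disc K = 4·247 = 988 and O_K = ℤ[√247].
disc(K) = 988 = 13·76, so p = 13 is ramified.

ramified — (13) = 𝔭²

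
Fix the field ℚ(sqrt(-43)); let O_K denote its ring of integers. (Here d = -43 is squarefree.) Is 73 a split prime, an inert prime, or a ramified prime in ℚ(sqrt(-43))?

-43 mod 4 = 1, hence disc K = -43 and O_K = ℤ[(1+√-43)/2].
Since gcd(73, -43) = 1 the prime 73 does not ramify.
Legendre symbol by Euler's criterion: (-43/73) ≡ (-43)^36 ≡ 72 (mod 73), i.e. (-43/73) = -1.
Legendre symbol -1 ⇒ 73 is inert.

inert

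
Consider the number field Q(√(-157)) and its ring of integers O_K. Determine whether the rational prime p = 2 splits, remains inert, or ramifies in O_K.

-157 mod 4 = 3, hence disc K = 4·(-157) = -628 and O_K = ℤ[√-157].
disc(K) = -628 = 2·(-314), so p = 2 is ramified.

p ramifies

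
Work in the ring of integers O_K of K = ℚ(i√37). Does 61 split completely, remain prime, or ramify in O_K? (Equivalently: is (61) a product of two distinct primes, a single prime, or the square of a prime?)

61 remains inert

Since -37 ≢ 1 mod 4, the ring of integers is ℤ[√-37] with discriminant 4·(-37) = -148.
Since gcd(61, -148) = 1 the prime 61 does not ramify.
Legendre symbol by Euler's criterion: (-37/61) ≡ (-37)^30 ≡ 60 (mod 61), i.e. (-37/61) = -1.
d is a non-residue mod p, hence 61 remains inert in O_K.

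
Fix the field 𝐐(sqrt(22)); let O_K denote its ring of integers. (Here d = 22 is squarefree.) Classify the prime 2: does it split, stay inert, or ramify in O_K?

p ramifies

22 mod 4 = 2, hence disc K = 4·22 = 88 and O_K = ℤ[√22].
disc(K) = 88 = 2·44, so p = 2 is ramified.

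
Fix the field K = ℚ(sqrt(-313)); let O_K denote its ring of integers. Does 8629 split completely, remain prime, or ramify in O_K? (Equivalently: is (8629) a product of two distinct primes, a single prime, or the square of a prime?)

inert

d = -313 ≡ 3 (mod 4), so O_K = ℤ[√-313] and disc(K) = 4d = -1252.
disc(K) = -1252 is not divisible by 8629; 8629 is unramified.
Legendre symbol by Euler's criterion: (-313/8629) ≡ (-313)^4314 ≡ 8628 (mod 8629), i.e. (-313/8629) = -1.
d is a non-residue mod p, hence 8629 remains inert in O_K.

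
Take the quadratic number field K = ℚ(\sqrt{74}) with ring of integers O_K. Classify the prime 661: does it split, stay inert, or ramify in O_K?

d = 74 ≡ 2 (mod 4), so O_K = ℤ[√74] and disc(K) = 4d = 296.
Since gcd(661, 296) = 1 the prime 661 does not ramify.
Compute (74/661) via Euler: 74^((661-1)/2) mod 661 = 1, so (74/661) = 1.
Legendre symbol 1 ⇒ 661 is split.

splits completely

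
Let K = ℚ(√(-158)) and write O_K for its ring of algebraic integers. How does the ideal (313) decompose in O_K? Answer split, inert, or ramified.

d = -158 ≡ 2 (mod 4), so O_K = ℤ[√-158] and disc(K) = 4d = -632.
313 ∤ -632, so 313 is unramified.
(-158/313) = 155^156 mod 313 = 1, giving Legendre symbol 1.
Legendre symbol 1 ⇒ 313 is split.

split — (313) = 𝔭₁𝔭₂ with 𝔭₁ ≠ 𝔭₂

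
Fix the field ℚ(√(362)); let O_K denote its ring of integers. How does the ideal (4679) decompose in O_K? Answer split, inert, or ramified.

d = 362 ≡ 2 (mod 4), so O_K = ℤ[√362] and disc(K) = 4d = 1448.
disc(K) = 1448 is not divisible by 4679; 4679 is unramified.
(362/4679) = 362^2339 mod 4679 = 1, giving Legendre symbol 1.
d is a quadratic residue mod p, hence 4679 splits in O_K.

p splits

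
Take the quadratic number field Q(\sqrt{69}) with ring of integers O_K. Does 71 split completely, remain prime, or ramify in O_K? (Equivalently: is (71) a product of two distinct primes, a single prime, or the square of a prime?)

69 mod 4 = 1, hence disc K = 69 and O_K = ℤ[(1+√69)/2].
Since gcd(71, 69) = 1 the prime 71 does not ramify.
Euler's criterion: 69^35 mod 71 = 70. Thus (69|71) = -1.
d is a non-residue mod p, hence 71 remains inert in O_K.

71 remains inert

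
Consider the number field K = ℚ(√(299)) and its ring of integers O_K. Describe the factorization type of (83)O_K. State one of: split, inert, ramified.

299 mod 4 = 3, hence disc K = 4·299 = 1196 and O_K = ℤ[√299].
83 ∤ 1196, so 83 is unramified.
Euler's criterion: 299^41 mod 83 = 82. Thus (299|83) = -1.
d is a non-residue mod p, hence 83 remains inert in O_K.

inert — (83) stays prime in O_K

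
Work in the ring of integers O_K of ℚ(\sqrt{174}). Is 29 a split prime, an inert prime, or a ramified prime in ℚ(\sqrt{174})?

29 is ramified

Since 174 ≢ 1 mod 4, the ring of integers is ℤ[√174] with discriminant 4·174 = 696.
disc(K) = 696 = 29·24, so p = 29 is ramified.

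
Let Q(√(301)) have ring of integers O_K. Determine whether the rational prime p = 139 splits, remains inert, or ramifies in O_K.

p is inert

301 mod 4 = 1, hence disc K = 301 and O_K = ℤ[(1+√301)/2].
Since gcd(139, 301) = 1 the prime 139 does not ramify.
Euler's criterion: 301^69 mod 139 = 138. Thus (301|139) = -1.
Legendre symbol -1 ⇒ 139 is inert.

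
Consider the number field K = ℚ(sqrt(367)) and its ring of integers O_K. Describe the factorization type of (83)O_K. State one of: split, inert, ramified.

Since 367 ≢ 1 mod 4, the ring of integers is ℤ[√367] with discriminant 4·367 = 1468.
83 ∤ 1468, so 83 is unramified.
Legendre symbol by Euler's criterion: (367/83) ≡ 367^41 ≡ 82 (mod 83), i.e. (367/83) = -1.
Legendre symbol -1 ⇒ 83 is inert.

inert — (83) stays prime in O_K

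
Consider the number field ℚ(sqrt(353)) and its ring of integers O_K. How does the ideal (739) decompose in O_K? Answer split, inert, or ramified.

Since 353 ≡ 1 mod 4, the ring of integers is ℤ[(1+√353)/2] with discriminant 353.
disc(K) = 353 is not divisible by 739; 739 is unramified.
(353/739) = 353^369 mod 739 = 738, giving Legendre symbol -1.
d is a non-residue mod p, hence 739 remains inert in O_K.

remains prime (inert)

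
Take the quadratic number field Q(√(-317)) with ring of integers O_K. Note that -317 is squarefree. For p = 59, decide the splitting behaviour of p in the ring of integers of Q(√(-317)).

59 remains inert

Since -317 ≢ 1 mod 4, the ring of integers is ℤ[√-317] with discriminant 4·(-317) = -1268.
59 ∤ -1268, so 59 is unramified.
(-317/59) = 37^29 mod 59 = 58, giving Legendre symbol -1.
Legendre symbol -1 ⇒ 59 is inert.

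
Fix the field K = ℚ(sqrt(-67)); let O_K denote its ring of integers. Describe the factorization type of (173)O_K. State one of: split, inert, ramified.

split — (173) = 𝔭₁𝔭₂ with 𝔭₁ ≠ 𝔭₂

Since -67 ≡ 1 mod 4, the ring of integers is ℤ[(1+√-67)/2] with discriminant -67.
Since gcd(173, -67) = 1 the prime 173 does not ramify.
(-67/173) = 106^86 mod 173 = 1, giving Legendre symbol 1.
d is a quadratic residue mod p, hence 173 splits in O_K.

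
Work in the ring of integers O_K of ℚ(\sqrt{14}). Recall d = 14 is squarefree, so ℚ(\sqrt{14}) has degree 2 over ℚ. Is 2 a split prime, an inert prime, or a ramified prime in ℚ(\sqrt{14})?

ramifies in O_K

14 mod 4 = 2, hence disc K = 4·14 = 56 and O_K = ℤ[√14].
Ramification test: 2 | 56. The prime 2 ramifies in K.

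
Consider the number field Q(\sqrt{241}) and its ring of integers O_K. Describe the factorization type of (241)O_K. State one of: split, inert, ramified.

241 mod 4 = 1, hence disc K = 241 and O_K = ℤ[(1+√241)/2].
Ramification test: 241 | 241. The prime 241 ramifies in K.

ramifies in O_K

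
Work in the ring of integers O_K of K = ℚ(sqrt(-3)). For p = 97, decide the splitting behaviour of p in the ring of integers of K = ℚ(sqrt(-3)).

d = -3 ≡ 1 (mod 4), so O_K = ℤ[(1+√-3)/2] and disc(K) = d = -3.
Since gcd(97, -3) = 1 the prime 97 does not ramify.
Legendre symbol by Euler's criterion: (-3/97) ≡ (-3)^48 ≡ 1 (mod 97), i.e. (-3/97) = 1.
Legendre symbol 1 ⇒ 97 is split.

p splits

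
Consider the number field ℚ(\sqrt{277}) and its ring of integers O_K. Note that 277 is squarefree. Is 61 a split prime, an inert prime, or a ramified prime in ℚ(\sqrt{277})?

d = 277 ≡ 1 (mod 4), so O_K = ℤ[(1+√277)/2] and disc(K) = d = 277.
disc(K) = 277 is not divisible by 61; 61 is unramified.
(277/61) = 33^30 mod 61 = 60, giving Legendre symbol -1.
Legendre symbol -1 ⇒ 61 is inert.

p is inert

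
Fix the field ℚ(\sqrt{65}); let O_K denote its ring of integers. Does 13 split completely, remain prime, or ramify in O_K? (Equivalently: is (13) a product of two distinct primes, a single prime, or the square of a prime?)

d = 65 ≡ 1 (mod 4), so O_K = ℤ[(1+√65)/2] and disc(K) = d = 65.
Ramification test: 13 | 65. The prime 13 ramifies in K.

p ramifies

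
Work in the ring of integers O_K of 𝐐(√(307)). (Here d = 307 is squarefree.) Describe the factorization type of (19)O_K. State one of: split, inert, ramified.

d = 307 ≡ 3 (mod 4), so O_K = ℤ[√307] and disc(K) = 4d = 1228.
Since gcd(19, 1228) = 1 the prime 19 does not ramify.
Compute (307/19) via Euler: 3^((19-1)/2) mod 19 = 18, so (307/19) = -1.
(307/19) = -1, so 19 is inert.

inert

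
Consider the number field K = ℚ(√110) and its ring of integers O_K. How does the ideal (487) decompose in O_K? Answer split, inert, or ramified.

p splits

d = 110 ≡ 2 (mod 4), so O_K = ℤ[√110] and disc(K) = 4d = 440.
disc(K) = 440 is not divisible by 487; 487 is unramified.
Legendre symbol by Euler's criterion: (110/487) ≡ 110^243 ≡ 1 (mod 487), i.e. (110/487) = 1.
Legendre symbol 1 ⇒ 487 is split.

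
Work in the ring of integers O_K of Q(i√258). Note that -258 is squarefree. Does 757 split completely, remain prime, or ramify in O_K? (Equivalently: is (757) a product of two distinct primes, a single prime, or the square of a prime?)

-258 mod 4 = 2, hence disc K = 4·(-258) = -1032 and O_K = ℤ[√-258].
disc(K) = -1032 is not divisible by 757; 757 is unramified.
Compute (-258/757) via Euler: 499^((757-1)/2) mod 757 = 1, so (-258/757) = 1.
Legendre symbol 1 ⇒ 757 is split.

split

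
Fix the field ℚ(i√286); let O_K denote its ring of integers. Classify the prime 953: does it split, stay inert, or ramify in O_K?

inert — (953) stays prime in O_K

-286 mod 4 = 2, hence disc K = 4·(-286) = -1144 and O_K = ℤ[√-286].
disc(K) = -1144 is not divisible by 953; 953 is unramified.
Euler's criterion: (-286)^476 mod 953 = 952. Thus (-286|953) = -1.
d is a non-residue mod p, hence 953 remains inert in O_K.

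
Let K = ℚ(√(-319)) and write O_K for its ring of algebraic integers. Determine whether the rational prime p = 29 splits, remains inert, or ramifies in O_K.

29 is ramified

Since -319 ≡ 1 mod 4, the ring of integers is ℤ[(1+√-319)/2] with discriminant -319.
disc(K) = -319 = 29·(-11), so p = 29 is ramified.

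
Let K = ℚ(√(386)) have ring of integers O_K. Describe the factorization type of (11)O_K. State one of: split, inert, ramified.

d = 386 ≡ 2 (mod 4), so O_K = ℤ[√386] and disc(K) = 4d = 1544.
11 ∤ 1544, so 11 is unramified.
Compute (386/11) via Euler: 1^((11-1)/2) mod 11 = 1, so (386/11) = 1.
d is a quadratic residue mod p, hence 11 splits in O_K.

splits completely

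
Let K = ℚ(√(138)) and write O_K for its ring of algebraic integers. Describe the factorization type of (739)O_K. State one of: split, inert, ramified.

138 mod 4 = 2, hence disc K = 4·138 = 552 and O_K = ℤ[√138].
Since gcd(739, 552) = 1 the prime 739 does not ramify.
Legendre symbol by Euler's criterion: (138/739) ≡ 138^369 ≡ 738 (mod 739), i.e. (138/739) = -1.
Legendre symbol -1 ⇒ 739 is inert.

remains prime (inert)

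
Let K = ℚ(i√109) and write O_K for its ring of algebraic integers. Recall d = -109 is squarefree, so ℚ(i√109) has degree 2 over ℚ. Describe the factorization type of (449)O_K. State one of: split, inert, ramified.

Since -109 ≢ 1 mod 4, the ring of integers is ℤ[√-109] with discriminant 4·(-109) = -436.
449 ∤ -436, so 449 is unramified.
Euler's criterion: (-109)^224 mod 449 = 448. Thus (-109|449) = -1.
d is a non-residue mod p, hence 449 remains inert in O_K.

449 remains inert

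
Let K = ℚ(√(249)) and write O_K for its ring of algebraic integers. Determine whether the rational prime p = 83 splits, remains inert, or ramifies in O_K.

d = 249 ≡ 1 (mod 4), so O_K = ℤ[(1+√249)/2] and disc(K) = d = 249.
disc(K) = 249 = 83·3, so p = 83 is ramified.

ramified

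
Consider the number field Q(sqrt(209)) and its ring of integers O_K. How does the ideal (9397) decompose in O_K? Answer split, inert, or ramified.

d = 209 ≡ 1 (mod 4), so O_K = ℤ[(1+√209)/2] and disc(K) = d = 209.
disc(K) = 209 is not divisible by 9397; 9397 is unramified.
Euler's criterion: 209^4698 mod 9397 = 1. Thus (209|9397) = 1.
Legendre symbol 1 ⇒ 9397 is split.

split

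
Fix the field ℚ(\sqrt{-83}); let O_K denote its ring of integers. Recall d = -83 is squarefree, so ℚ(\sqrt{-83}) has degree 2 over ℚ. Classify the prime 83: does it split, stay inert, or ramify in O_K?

83 is ramified

d = -83 ≡ 1 (mod 4), so O_K = ℤ[(1+√-83)/2] and disc(K) = d = -83.
disc(K) = -83 = 83·(-1), so p = 83 is ramified.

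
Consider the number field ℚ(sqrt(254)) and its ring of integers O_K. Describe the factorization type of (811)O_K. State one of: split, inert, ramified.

splits completely

d = 254 ≡ 2 (mod 4), so O_K = ℤ[√254] and disc(K) = 4d = 1016.
disc(K) = 1016 is not divisible by 811; 811 is unramified.
Compute (254/811) via Euler: 254^((811-1)/2) mod 811 = 1, so (254/811) = 1.
d is a quadratic residue mod p, hence 811 splits in O_K.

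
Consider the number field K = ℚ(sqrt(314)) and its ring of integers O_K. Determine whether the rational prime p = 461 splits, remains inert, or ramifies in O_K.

p is inert

314 mod 4 = 2, hence disc K = 4·314 = 1256 and O_K = ℤ[√314].
461 ∤ 1256, so 461 is unramified.
Compute (314/461) via Euler: 314^((461-1)/2) mod 461 = 460, so (314/461) = -1.
(314/461) = -1, so 461 is inert.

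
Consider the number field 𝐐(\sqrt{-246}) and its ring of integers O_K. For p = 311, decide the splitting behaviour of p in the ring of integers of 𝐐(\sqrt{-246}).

split — (311) = 𝔭₁𝔭₂ with 𝔭₁ ≠ 𝔭₂

d = -246 ≡ 2 (mod 4), so O_K = ℤ[√-246] and disc(K) = 4d = -984.
311 ∤ -984, so 311 is unramified.
Compute (-246/311) via Euler: 65^((311-1)/2) mod 311 = 1, so (-246/311) = 1.
d is a quadratic residue mod p, hence 311 splits in O_K.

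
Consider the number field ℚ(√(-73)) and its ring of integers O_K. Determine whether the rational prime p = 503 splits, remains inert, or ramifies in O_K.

-73 mod 4 = 3, hence disc K = 4·(-73) = -292 and O_K = ℤ[√-73].
Since gcd(503, -292) = 1 the prime 503 does not ramify.
Compute (-73/503) via Euler: 430^((503-1)/2) mod 503 = 502, so (-73/503) = -1.
(-73/503) = -1, so 503 is inert.

inert — (503) stays prime in O_K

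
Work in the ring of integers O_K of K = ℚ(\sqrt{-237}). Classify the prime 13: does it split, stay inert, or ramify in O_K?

Since -237 ≢ 1 mod 4, the ring of integers is ℤ[√-237] with discriminant 4·(-237) = -948.
disc(K) = -948 is not divisible by 13; 13 is unramified.
Legendre symbol by Euler's criterion: (-237/13) ≡ (-237)^6 ≡ 1 (mod 13), i.e. (-237/13) = 1.
Legendre symbol 1 ⇒ 13 is split.

p splits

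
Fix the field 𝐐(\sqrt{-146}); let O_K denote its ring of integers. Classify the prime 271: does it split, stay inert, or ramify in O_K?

d = -146 ≡ 2 (mod 4), so O_K = ℤ[√-146] and disc(K) = 4d = -584.
271 ∤ -584, so 271 is unramified.
(-146/271) = 125^135 mod 271 = 1, giving Legendre symbol 1.
Legendre symbol 1 ⇒ 271 is split.

271 splits in O_K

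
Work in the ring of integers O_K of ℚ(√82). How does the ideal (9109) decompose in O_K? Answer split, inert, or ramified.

splits completely

d = 82 ≡ 2 (mod 4), so O_K = ℤ[√82] and disc(K) = 4d = 328.
9109 ∤ 328, so 9109 is unramified.
Compute (82/9109) via Euler: 82^((9109-1)/2) mod 9109 = 1, so (82/9109) = 1.
Legendre symbol 1 ⇒ 9109 is split.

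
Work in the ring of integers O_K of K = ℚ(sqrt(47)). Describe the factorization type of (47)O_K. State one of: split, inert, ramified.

47 is ramified

Since 47 ≢ 1 mod 4, the ring of integers is ℤ[√47] with discriminant 4·47 = 188.
Ramification test: 47 | 188. The prime 47 ramifies in K.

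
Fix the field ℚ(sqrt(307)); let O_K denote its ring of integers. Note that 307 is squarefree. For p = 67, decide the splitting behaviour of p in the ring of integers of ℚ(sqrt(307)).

p splits

307 mod 4 = 3, hence disc K = 4·307 = 1228 and O_K = ℤ[√307].
67 ∤ 1228, so 67 is unramified.
Legendre symbol by Euler's criterion: (307/67) ≡ 307^33 ≡ 1 (mod 67), i.e. (307/67) = 1.
(307/67) = 1, so 67 splits.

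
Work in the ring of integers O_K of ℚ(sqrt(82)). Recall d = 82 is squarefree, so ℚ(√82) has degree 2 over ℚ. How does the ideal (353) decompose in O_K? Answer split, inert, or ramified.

split — (353) = 𝔭₁𝔭₂ with 𝔭₁ ≠ 𝔭₂

d = 82 ≡ 2 (mod 4), so O_K = ℤ[√82] and disc(K) = 4d = 328.
disc(K) = 328 is not divisible by 353; 353 is unramified.
Legendre symbol by Euler's criterion: (82/353) ≡ 82^176 ≡ 1 (mod 353), i.e. (82/353) = 1.
(82/353) = 1, so 353 splits.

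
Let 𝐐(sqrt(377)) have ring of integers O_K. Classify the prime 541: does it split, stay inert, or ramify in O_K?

541 splits in O_K

d = 377 ≡ 1 (mod 4), so O_K = ℤ[(1+√377)/2] and disc(K) = d = 377.
disc(K) = 377 is not divisible by 541; 541 is unramified.
Compute (377/541) via Euler: 377^((541-1)/2) mod 541 = 1, so (377/541) = 1.
(377/541) = 1, so 541 splits.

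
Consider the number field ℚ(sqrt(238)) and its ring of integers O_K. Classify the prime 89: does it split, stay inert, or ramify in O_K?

p is inert

Since 238 ≢ 1 mod 4, the ring of integers is ℤ[√238] with discriminant 4·238 = 952.
Since gcd(89, 952) = 1 the prime 89 does not ramify.
(238/89) = 60^44 mod 89 = 88, giving Legendre symbol -1.
d is a non-residue mod p, hence 89 remains inert in O_K.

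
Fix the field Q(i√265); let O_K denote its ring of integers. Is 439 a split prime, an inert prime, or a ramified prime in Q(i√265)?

remains prime (inert)

-265 mod 4 = 3, hence disc K = 4·(-265) = -1060 and O_K = ℤ[√-265].
disc(K) = -1060 is not divisible by 439; 439 is unramified.
Compute (-265/439) via Euler: 174^((439-1)/2) mod 439 = 438, so (-265/439) = -1.
d is a non-residue mod p, hence 439 remains inert in O_K.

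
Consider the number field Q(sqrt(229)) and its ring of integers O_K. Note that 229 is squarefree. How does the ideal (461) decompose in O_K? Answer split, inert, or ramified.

split — (461) = 𝔭₁𝔭₂ with 𝔭₁ ≠ 𝔭₂

Since 229 ≡ 1 mod 4, the ring of integers is ℤ[(1+√229)/2] with discriminant 229.
disc(K) = 229 is not divisible by 461; 461 is unramified.
Legendre symbol by Euler's criterion: (229/461) ≡ 229^230 ≡ 1 (mod 461), i.e. (229/461) = 1.
Legendre symbol 1 ⇒ 461 is split.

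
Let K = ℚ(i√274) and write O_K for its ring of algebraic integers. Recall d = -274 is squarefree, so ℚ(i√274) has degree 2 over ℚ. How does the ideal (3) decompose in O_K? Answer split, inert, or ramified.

inert — (3) stays prime in O_K

Since -274 ≢ 1 mod 4, the ring of integers is ℤ[√-274] with discriminant 4·(-274) = -1096.
disc(K) = -1096 is not divisible by 3; 3 is unramified.
Euler's criterion: (-274)^1 mod 3 = 2. Thus (-274|3) = -1.
Legendre symbol -1 ⇒ 3 is inert.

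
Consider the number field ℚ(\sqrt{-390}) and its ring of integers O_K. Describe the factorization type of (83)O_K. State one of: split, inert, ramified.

d = -390 ≡ 2 (mod 4), so O_K = ℤ[√-390] and disc(K) = 4d = -1560.
Since gcd(83, -1560) = 1 the prime 83 does not ramify.
Compute (-390/83) via Euler: 25^((83-1)/2) mod 83 = 1, so (-390/83) = 1.
d is a quadratic residue mod p, hence 83 splits in O_K.

splits completely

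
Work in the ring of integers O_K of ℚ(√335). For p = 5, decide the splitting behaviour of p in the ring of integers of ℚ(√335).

ramifies in O_K

335 mod 4 = 3, hence disc K = 4·335 = 1340 and O_K = ℤ[√335].
5 divides disc(K) = 1340, so 5 ramifies.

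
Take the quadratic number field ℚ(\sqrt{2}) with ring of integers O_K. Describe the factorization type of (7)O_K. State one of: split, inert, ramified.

split — (7) = 𝔭₁𝔭₂ with 𝔭₁ ≠ 𝔭₂

2 mod 4 = 2, hence disc K = 4·2 = 8 and O_K = ℤ[√2].
7 ∤ 8, so 7 is unramified.
Legendre symbol by Euler's criterion: (2/7) ≡ 2^3 ≡ 1 (mod 7), i.e. (2/7) = 1.
Legendre symbol 1 ⇒ 7 is split.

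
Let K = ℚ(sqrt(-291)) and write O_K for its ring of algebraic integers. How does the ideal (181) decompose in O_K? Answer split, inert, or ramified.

181 remains inert

-291 mod 4 = 1, hence disc K = -291 and O_K = ℤ[(1+√-291)/2].
disc(K) = -291 is not divisible by 181; 181 is unramified.
Compute (-291/181) via Euler: 71^((181-1)/2) mod 181 = 180, so (-291/181) = -1.
d is a non-residue mod p, hence 181 remains inert in O_K.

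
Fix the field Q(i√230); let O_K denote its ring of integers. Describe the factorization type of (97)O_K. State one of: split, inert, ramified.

split

d = -230 ≡ 2 (mod 4), so O_K = ℤ[√-230] and disc(K) = 4d = -920.
Since gcd(97, -920) = 1 the prime 97 does not ramify.
Legendre symbol by Euler's criterion: (-230/97) ≡ (-230)^48 ≡ 1 (mod 97), i.e. (-230/97) = 1.
d is a quadratic residue mod p, hence 97 splits in O_K.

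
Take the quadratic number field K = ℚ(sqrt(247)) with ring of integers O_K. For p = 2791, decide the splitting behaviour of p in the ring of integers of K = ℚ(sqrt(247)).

inert

d = 247 ≡ 3 (mod 4), so O_K = ℤ[√247] and disc(K) = 4d = 988.
2791 ∤ 988, so 2791 is unramified.
Euler's criterion: 247^1395 mod 2791 = 2790. Thus (247|2791) = -1.
Legendre symbol -1 ⇒ 2791 is inert.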